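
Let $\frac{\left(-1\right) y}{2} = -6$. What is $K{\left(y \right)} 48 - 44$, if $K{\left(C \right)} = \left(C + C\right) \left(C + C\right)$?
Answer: $27604$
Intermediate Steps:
$y = 12$ ($y = \left(-2\right) \left(-6\right) = 12$)
$K{\left(C \right)} = 4 C^{2}$ ($K{\left(C \right)} = 2 C 2 C = 4 C^{2}$)
$K{\left(y \right)} 48 - 44 = 4 \cdot 12^{2} \cdot 48 - 44 = 4 \cdot 144 \cdot 48 - 44 = 576 \cdot 48 - 44 = 27648 - 44 = 27604$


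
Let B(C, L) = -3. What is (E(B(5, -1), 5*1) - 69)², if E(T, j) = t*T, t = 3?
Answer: 6084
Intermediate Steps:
E(T, j) = 3*T
(E(B(5, -1), 5*1) - 69)² = (3*(-3) - 69)² = (-9 - 69)² = (-78)² = 6084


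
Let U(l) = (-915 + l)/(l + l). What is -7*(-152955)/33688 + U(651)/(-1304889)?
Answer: 303176143617677/9539124837144 ≈ 31.782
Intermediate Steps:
U(l) = (-915 + l)/(2*l) (U(l) = (-915 + l)/((2*l)) = (-915 + l)*(1/(2*l)) = (-915 + l)/(2*l))
-7*(-152955)/33688 + U(651)/(-1304889) = -7*(-152955)/33688 + ((½)*(-915 + 651)/651)/(-1304889) = 1070685*(1/33688) + ((½)*(1/651)*(-264))*(-1/1304889) = 1070685/33688 - 44/217*(-1/1304889) = 1070685/33688 + 44/283160913 = 303176143617677/9539124837144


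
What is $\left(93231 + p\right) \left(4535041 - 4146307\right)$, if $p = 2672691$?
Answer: $1075207922748$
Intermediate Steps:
$\left(93231 + p\right) \left(4535041 - 4146307\right) = \left(93231 + 2672691\right) \left(4535041 - 4146307\right) = 2765922 \cdot 388734 = 1075207922748$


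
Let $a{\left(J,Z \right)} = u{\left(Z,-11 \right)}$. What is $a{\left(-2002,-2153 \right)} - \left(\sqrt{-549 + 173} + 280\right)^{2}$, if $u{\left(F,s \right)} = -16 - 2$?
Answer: $-78042 - 1120 i \sqrt{94} \approx -78042.0 - 10859.0 i$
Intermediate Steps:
$u{\left(F,s \right)} = -18$
$a{\left(J,Z \right)} = -18$
$a{\left(-2002,-2153 \right)} - \left(\sqrt{-549 + 173} + 280\right)^{2} = -18 - \left(\sqrt{-549 + 173} + 280\right)^{2} = -18 - \left(\sqrt{-376} + 280\right)^{2} = -18 - \left(2 i \sqrt{94} + 280\right)^{2} = -18 - \left(280 + 2 i \sqrt{94}\right)^{2}$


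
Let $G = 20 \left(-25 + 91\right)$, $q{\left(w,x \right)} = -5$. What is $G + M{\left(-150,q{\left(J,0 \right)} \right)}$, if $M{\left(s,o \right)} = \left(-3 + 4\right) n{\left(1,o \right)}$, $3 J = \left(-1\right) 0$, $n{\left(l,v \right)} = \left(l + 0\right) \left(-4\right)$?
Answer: $1316$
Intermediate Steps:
$n{\left(l,v \right)} = - 4 l$ ($n{\left(l,v \right)} = l \left(-4\right) = - 4 l$)
$J = 0$ ($J = \frac{\left(-1\right) 0}{3} = \frac{1}{3} \cdot 0 = 0$)
$M{\left(s,o \right)} = -4$ ($M{\left(s,o \right)} = \left(-3 + 4\right) \left(\left(-4\right) 1\right) = 1 \left(-4\right) = -4$)
$G = 1320$ ($G = 20 \cdot 66 = 1320$)
$G + M{\left(-150,q{\left(J,0 \right)} \right)} = 1320 - 4 = 1316$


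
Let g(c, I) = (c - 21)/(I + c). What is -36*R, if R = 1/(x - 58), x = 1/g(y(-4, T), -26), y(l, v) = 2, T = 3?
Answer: 342/539 ≈ 0.63451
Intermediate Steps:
g(c, I) = (-21 + c)/(I + c)
x = 24/19 (x = 1/((-21 + 2)/(-26 + 2)) = 1/(-19/(-24)) = 1/(-1/24*(-19)) = 1/(19/24) = 24/19 ≈ 1.2632)
R = -19/1078 (R = 1/(24/19 - 58) = 1/(-1078/19) = -19/1078 ≈ -0.017625)
-36*R = -36*(-19/1078) = 342/539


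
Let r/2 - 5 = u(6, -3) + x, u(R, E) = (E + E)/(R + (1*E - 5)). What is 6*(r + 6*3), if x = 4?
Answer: 252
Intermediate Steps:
u(R, E) = 2*E/(-5 + E + R) (u(R, E) = (2*E)/(R + (E - 5)) = (2*E)/(R + (-5 + E)) = (2*E)/(-5 + E + R) = 2*E/(-5 + E + R))
r = 24 (r = 10 + 2*(2*(-3)/(-5 - 3 + 6) + 4) = 10 + 2*(2*(-3)/(-2) + 4) = 10 + 2*(2*(-3)*(-½) + 4) = 10 + 2*(3 + 4) = 10 + 2*7 = 10 + 14 = 24)
6*(r + 6*3) = 6*(24 + 6*3) = 6*(24 + 18) = 6*42 = 252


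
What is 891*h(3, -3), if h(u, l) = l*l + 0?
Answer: 8019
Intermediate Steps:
h(u, l) = l² (h(u, l) = l² + 0 = l²)
891*h(3, -3) = 891*(-3)² = 891*9 = 8019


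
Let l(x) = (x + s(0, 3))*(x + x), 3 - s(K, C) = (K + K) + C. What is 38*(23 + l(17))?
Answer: 22838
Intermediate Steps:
s(K, C) = 3 - C - 2*K (s(K, C) = 3 - ((K + K) + C) = 3 - (2*K + C) = 3 - (C + 2*K) = 3 + (-C - 2*K) = 3 - C - 2*K)
l(x) = 2*x² (l(x) = (x + (3 - 1*3 - 2*0))*(x + x) = (x + (3 - 3 + 0))*(2*x) = (x + 0)*(2*x) = x*(2*x) = 2*x²)
38*(23 + l(17)) = 38*(23 + 2*17²) = 38*(23 + 2*289) = 38*(23 + 578) = 38*601 = 22838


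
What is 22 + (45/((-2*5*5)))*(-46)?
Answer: 317/5 ≈ 63.400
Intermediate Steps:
22 + (45/((-2*5*5)))*(-46) = 22 + (45/((-10*5)))*(-46) = 22 + (45/(-50))*(-46) = 22 + (45*(-1/50))*(-46) = 22 - 9/10*(-46) = 22 + 207/5 = 317/5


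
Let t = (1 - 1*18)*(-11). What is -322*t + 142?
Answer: -60072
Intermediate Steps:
t = 187 (t = (1 - 18)*(-11) = -17*(-11) = 187)
-322*t + 142 = -322*187 + 142 = -60214 + 142 = -60072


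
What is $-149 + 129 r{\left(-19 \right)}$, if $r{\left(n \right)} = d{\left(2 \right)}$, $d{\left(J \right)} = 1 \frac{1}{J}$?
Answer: $- \frac{169}{2} \approx -84.5$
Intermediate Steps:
$d{\left(J \right)} = \frac{1}{J}$
$r{\left(n \right)} = \frac{1}{2}$
$-149 + 129 r{\left(-19 \right)} = -149 + 129 \cdot \frac{1}{2} = -149 + \frac{129}{2} = - \frac{169}{2}$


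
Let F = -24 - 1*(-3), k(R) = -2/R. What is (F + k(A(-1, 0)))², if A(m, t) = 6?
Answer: 4096/9 ≈ 455.11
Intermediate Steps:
F = -21 (F = -24 + 3 = -21)
(F + k(A(-1, 0)))² = (-21 - 2/6)² = (-21 - 2*⅙)² = (-21 - ⅓)² = (-64/3)² = 4096/9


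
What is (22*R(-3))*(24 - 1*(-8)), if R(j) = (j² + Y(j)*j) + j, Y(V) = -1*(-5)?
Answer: -6336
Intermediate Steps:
Y(V) = 5
R(j) = j² + 6*j (R(j) = (j² + 5*j) + j = j² + 6*j)
(22*R(-3))*(24 - 1*(-8)) = (22*(-3*(6 - 3)))*(24 - 1*(-8)) = (22*(-3*3))*(24 + 8) = (22*(-9))*32 = -198*32 = -6336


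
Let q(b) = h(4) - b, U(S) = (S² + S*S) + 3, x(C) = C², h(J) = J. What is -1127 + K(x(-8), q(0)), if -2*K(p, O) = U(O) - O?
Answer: -2285/2 ≈ -1142.5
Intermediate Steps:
U(S) = 3 + 2*S² (U(S) = (S² + S²) + 3 = 2*S² + 3 = 3 + 2*S²)
q(b) = 4 - b
K(p, O) = -3/2 + O/2 - O² (K(p, O) = -((3 + 2*O²) - O)/2 = -(3 - O + 2*O²)/2 = -3/2 + O/2 - O²)
-1127 + K(x(-8), q(0)) = -1127 + (-3/2 + (4 - 1*0)/2 - (4 - 1*0)²) = -1127 + (-3/2 + (4 + 0)/2 - (4 + 0)²) = -1127 + (-3/2 + (½)*4 - 1*4²) = -1127 + (-3/2 + 2 - 1*16) = -1127 + (-3/2 + 2 - 16) = -1127 - 31/2 = -2285/2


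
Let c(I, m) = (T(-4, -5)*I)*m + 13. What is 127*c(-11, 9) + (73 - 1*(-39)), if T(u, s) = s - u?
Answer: 14336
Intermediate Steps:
c(I, m) = 13 - I*m (c(I, m) = ((-5 - 1*(-4))*I)*m + 13 = ((-5 + 4)*I)*m + 13 = (-I)*m + 13 = -I*m + 13 = 13 - I*m)
127*c(-11, 9) + (73 - 1*(-39)) = 127*(13 - 1*(-11)*9) + (73 - 1*(-39)) = 127*(13 + 99) + (73 + 39) = 127*112 + 112 = 14224 + 112 = 14336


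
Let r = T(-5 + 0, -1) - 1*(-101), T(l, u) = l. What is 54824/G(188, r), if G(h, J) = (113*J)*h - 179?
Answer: 54824/2039245 ≈ 0.026884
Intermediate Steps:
r = 96 (r = (-5 + 0) - 1*(-101) = -5 + 101 = 96)
G(h, J) = -179 + 113*J*h (G(h, J) = 113*J*h - 179 = -179 + 113*J*h)
54824/G(188, r) = 54824/(-179 + 113*96*188) = 54824/(-179 + 2039424) = 54824/2039245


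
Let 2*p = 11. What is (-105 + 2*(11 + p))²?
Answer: 5184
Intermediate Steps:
p = 11/2 (p = (½)*11 = 11/2 ≈ 5.5000)
(-105 + 2*(11 + p))² = (-105 + 2*(11 + 11/2))² = (-105 + 2*(33/2))² = (-105 + 33)² = (-72)² = 5184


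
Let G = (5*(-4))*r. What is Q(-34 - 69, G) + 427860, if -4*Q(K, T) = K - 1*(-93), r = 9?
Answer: 855725/2 ≈ 4.2786e+5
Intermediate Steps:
G = -180 (G = (5*(-4))*9 = -20*9 = -180)
Q(K, T) = -93/4 - K/4 (Q(K, T) = -(K - 1*(-93))/4 = -(K + 93)/4 = -(93 + K)/4 = -93/4 - K/4)
Q(-34 - 69, G) + 427860 = (-93/4 - (-34 - 69)/4) + 427860 = (-93/4 - ¼*(-103)) + 427860 = (-93/4 + 103/4) + 427860 = 5/2 + 427860 = 855725/2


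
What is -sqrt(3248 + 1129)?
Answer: -sqrt(4377) ≈ -66.159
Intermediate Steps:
-sqrt(3248 + 1129) = -sqrt(4377)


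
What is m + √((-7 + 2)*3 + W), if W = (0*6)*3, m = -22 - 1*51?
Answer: -73 + I*√15 ≈ -73.0 + 3.873*I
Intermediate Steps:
m = -73 (m = -22 - 51 = -73)
W = 0 (W = 0*3 = 0)
m + √((-7 + 2)*3 + W) = -73 + √((-7 + 2)*3 + 0) = -73 + √(-5*3 + 0) = -73 + √(-15 + 0) = -73 + √(-15) = -73 + I*√15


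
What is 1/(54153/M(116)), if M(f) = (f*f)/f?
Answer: 116/54153 ≈ 0.0021421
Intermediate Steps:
M(f) = f (M(f) = f**2/f = f)
1/(54153/M(116)) = 1/(54153/116) = 116/54153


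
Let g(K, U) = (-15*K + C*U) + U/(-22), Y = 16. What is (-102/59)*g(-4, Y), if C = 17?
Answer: -371688/649 ≈ -572.71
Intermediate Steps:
g(K, U) = -15*K + 373*U/22 (g(K, U) = (-15*K + 17*U) + U/(-22) = (-15*K + 17*U) + U*(-1/22) = (-15*K + 17*U) - U/22 = -15*K + 373*U/22)
(-102/59)*g(-4, Y) = (-102/59)*(-15*(-4) + (373/22)*16) = (-102*1/59)*(60 + 2984/11) = -102/59*3644/11 = -371688/649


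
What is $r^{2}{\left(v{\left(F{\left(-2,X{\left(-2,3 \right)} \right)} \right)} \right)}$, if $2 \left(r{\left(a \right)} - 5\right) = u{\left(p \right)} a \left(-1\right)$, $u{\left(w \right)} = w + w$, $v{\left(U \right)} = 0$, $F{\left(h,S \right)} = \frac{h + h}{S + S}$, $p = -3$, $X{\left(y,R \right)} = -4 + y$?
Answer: $25$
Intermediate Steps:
$F{\left(h,S \right)} = \frac{h}{S}$ ($F{\left(h,S \right)} = \frac{2 h}{2 S} = 2 h \frac{1}{2 S} = \frac{h}{S}$)
$u{\left(w \right)} = 2 w$
$r{\left(a \right)} = 5 + 3 a$ ($r{\left(a \right)} = 5 + \frac{2 \left(-3\right) a \left(-1\right)}{2} = 5 + \frac{- 6 a \left(-1\right)}{2} = 5 + \frac{6 a}{2} = 5 + 3 a$)
$r^{2}{\left(v{\left(F{\left(-2,X{\left(-2,3 \right)} \right)} \right)} \right)} = \left(5 + 3 \cdot 0\right)^{2} = \left(5 + 0\right)^{2} = 5^{2} = 25$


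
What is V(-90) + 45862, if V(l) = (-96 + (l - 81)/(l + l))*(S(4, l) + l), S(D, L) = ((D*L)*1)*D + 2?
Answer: 955492/5 ≈ 1.9110e+5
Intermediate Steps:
S(D, L) = 2 + L*D² (S(D, L) = (D*L)*D + 2 = L*D² + 2 = 2 + L*D²)
V(l) = (-96 + (-81 + l)/(2*l))*(2 + 17*l) (V(l) = (-96 + (l - 81)/(l + l))*((2 + l*4²) + l) = (-96 + (-81 + l)/((2*l)))*((2 + l*16) + l) = (-96 + (-81 + l)*(1/(2*l)))*((2 + 16*l) + l) = (-96 + (-81 + l)/(2*l))*(2 + 17*l))
V(-90) + 45862 = (-1759/2 - 81/(-90) - 3247/2*(-90)) + 45862 = (-1759/2 - 81*(-1/90) + 146115) + 45862 = (-1759/2 + 9/10 + 146115) + 45862 = 726182/5 + 45862 = 955492/5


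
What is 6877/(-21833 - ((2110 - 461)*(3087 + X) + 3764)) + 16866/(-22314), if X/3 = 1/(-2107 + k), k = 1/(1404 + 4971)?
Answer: -193514107030185277/255567897759677485 ≈ -0.75719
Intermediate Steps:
k = 1/6375 ≈ 0.00015686
X = -19125/13432124 (X = 3/(-2107 + 1/6375) = 3/(-13432124/6375) = 3*(-6375/13432124) = -19125/13432124 ≈ -0.0014238)
6877/(-21833 - ((2110 - 461)*(3087 + X) + 3764)) + 16866/(-22314) = 6877/(-21833 - ((2110 - 461)*(3087 - 19125/13432124) + 3764)) + 16866/(-22314) = 6877/(-21833 - (1649*(41464947663/13432124) + 3764)) + 16866*(-1/22314) = 6877/(-21833 - (68375698696287/13432124 + 3764)) - 2811/3719 = 6877/(-21833 - 1*68426257211023/13432124) - 2811/3719 = 6877/(-21833 - 68426257211023/13432124) - 2811/3719 = 6877/(-68719520774315/13432124) - 2811/3719 = 6877*(-13432124/68719520774315) - 2811/3719 = -92372716748/68719520774315 - 2811/3719 = -193514107030185277/255567897759677485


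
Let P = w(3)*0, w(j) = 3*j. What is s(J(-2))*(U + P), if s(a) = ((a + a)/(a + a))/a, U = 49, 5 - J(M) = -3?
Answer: 49/8 ≈ 6.1250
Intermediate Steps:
J(M) = 8 (J(M) = 5 - 1*(-3) = 5 + 3 = 8)
P = 0 (P = (3*3)*0 = 9*0 = 0)
s(a) = 1/a (s(a) = ((2*a)/((2*a)))/a = ((2*a)*(1/(2*a)))/a = 1/a)
s(J(-2))*(U + P) = (49 + 0)/8 = (⅛)*49 = 49/8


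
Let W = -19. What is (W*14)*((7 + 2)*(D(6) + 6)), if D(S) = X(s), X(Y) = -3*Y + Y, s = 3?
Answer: 0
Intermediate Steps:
X(Y) = -2*Y
D(S) = -6 (D(S) = -2*3 = -6)
(W*14)*((7 + 2)*(D(6) + 6)) = (-19*14)*((7 + 2)*(-6 + 6)) = -2394*0 = -266*0 = 0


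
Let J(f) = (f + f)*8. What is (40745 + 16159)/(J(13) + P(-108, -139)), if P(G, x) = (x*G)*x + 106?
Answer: -28452/1043177 ≈ -0.027274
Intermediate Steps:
P(G, x) = 106 + G*x² (P(G, x) = (G*x)*x + 106 = G*x² + 106 = 106 + G*x²)
J(f) = 16*f (J(f) = (2*f)*8 = 16*f)
(40745 + 16159)/(J(13) + P(-108, -139)) = (40745 + 16159)/(16*13 + (106 - 108*(-139)²)) = 56904/(208 + (106 - 108*19321)) = 56904/(208 + (106 - 2086668)) = 56904/(208 - 2086562) = 56904/(-2086354) = 56904*(-1/2086354) = -28452/1043177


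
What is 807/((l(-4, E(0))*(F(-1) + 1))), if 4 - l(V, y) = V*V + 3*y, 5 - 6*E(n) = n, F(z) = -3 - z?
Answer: 1614/29 ≈ 55.655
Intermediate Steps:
E(n) = ⅚ - n/6
l(V, y) = 4 - V² - 3*y (l(V, y) = 4 - (V*V + 3*y) = 4 - (V² + 3*y) = 4 + (-V² - 3*y) = 4 - V² - 3*y)
807/((l(-4, E(0))*(F(-1) + 1))) = 807/(((4 - 1*(-4)² - 3*(⅚ - ⅙*0))*((-3 - 1*(-1)) + 1))) = 807/(((4 - 1*16 - 3*(⅚ + 0))*((-3 + 1) + 1))) = 807/(((4 - 16 - 3*⅚)*(-2 + 1))) = 807/(((4 - 16 - 5/2)*(-1))) = 807/((-29/2*(-1))) = 807/(29/2) = 807*(2/29) = 1614/29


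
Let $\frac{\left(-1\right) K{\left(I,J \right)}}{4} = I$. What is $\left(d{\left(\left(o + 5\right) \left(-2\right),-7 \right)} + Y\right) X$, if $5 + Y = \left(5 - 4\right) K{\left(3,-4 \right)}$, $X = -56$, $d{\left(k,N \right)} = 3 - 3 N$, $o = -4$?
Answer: $-392$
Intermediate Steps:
$K{\left(I,J \right)} = - 4 I$
$Y = -17$ ($Y = -5 + \left(5 - 4\right) \left(\left(-4\right) 3\right) = -5 + 1 \left(-12\right) = -5 - 12 = -17$)
$\left(d{\left(\left(o + 5\right) \left(-2\right),-7 \right)} + Y\right) X = \left(\left(3 - -21\right) - 17\right) \left(-56\right) = \left(\left(3 + 21\right) - 17\right) \left(-56\right) = \left(24 - 17\right) \left(-56\right) = 7 \left(-56\right) = -392$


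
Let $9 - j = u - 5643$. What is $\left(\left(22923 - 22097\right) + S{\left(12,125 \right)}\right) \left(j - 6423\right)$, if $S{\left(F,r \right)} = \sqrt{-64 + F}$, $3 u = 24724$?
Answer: $- \frac{22332562}{3} - \frac{54074 i \sqrt{13}}{3} \approx -7.4442 \cdot 10^{6} - 64989.0 i$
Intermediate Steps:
$u = \frac{24724}{3}$ ($u = \frac{1}{3} \cdot 24724 = \frac{24724}{3} \approx 8241.3$)
$j = - \frac{7768}{3}$ ($j = 9 - \left(\frac{24724}{3} - 5643\right) = 9 - \frac{7795}{3} = - \frac{7768}{3} \approx -2589.3$)
$\left(\left(22923 - 22097\right) + S{\left(12,125 \right)}\right) \left(j - 6423\right) = \left(\left(22923 - 22097\right) + \sqrt{-64 + 12}\right) \left(- \frac{7768}{3} - 6423\right) = \left(\left(22923 - 22097\right) + \sqrt{-52}\right) \left(- \frac{27037}{3}\right) = \left(826 + 2 i \sqrt{13}\right) \left(- \frac{27037}{3}\right) = - \frac{22332562}{3} - \frac{54074 i \sqrt{13}}{3}$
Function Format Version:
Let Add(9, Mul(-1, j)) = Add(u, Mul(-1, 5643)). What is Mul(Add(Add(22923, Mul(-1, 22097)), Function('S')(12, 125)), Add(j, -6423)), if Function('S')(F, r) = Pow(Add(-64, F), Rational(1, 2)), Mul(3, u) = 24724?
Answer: Add(Rational(-22332562, 3), Mul(Rational(-54074, 3), I, Pow(13, Rational(1, 2)))) ≈ Add(-7.4442e+6, Mul(-64989., I))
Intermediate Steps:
u = Rational(24724, 3) (u = Mul(Rational(1, 3), 24724) = Rational(24724, 3) ≈ 8241.3)
j = Rational(-7768, 3) (j = Add(9, Mul(-1, Add(Rational(24724, 3), Mul(-1, 5643)))) = Add(9, Mul(-1, Add(Rational(24724, 3), -5643))) = Add(9, Mul(-1, Rational(7795, 3))) = Add(9, Rational(-7795, 3)) = Rational(-7768, 3) ≈ -2589.3)
Mul(Add(Add(22923, Mul(-1, 22097)), Function('S')(12, 125)), Add(j, -6423)) = Mul(Add(Add(22923, Mul(-1, 22097)), Pow(Add(-64, 12), Rational(1, 2))), Add(Rational(-7768, 3), -6423)) = Mul(Add(Add(22923, -22097), Pow(-52, Rational(1, 2))), Rational(-27037, 3)) = Mul(Add(826, Mul(2, I, Pow(13, Rational(1, 2)))), Rational(-27037, 3)) = Add(Rational(-22332562, 3), Mul(Rational(-54074, 3), I, Pow(13, Rational(1, 2))))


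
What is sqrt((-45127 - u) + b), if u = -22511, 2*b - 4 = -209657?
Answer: I*sqrt(509770)/2 ≈ 356.99*I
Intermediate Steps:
b = -209653/2 (b = 2 + (1/2)*(-209657) = 2 - 209657/2 = -209653/2 ≈ -1.0483e+5)
sqrt((-45127 - u) + b) = sqrt((-45127 - 1*(-22511)) - 209653/2) = sqrt((-45127 + 22511) - 209653/2) = sqrt(-22616 - 209653/2) = sqrt(-254885/2) = I*sqrt(509770)/2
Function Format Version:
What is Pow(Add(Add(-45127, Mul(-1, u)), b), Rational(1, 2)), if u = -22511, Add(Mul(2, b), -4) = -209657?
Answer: Mul(Rational(1, 2), I, Pow(509770, Rational(1, 2))) ≈ Mul(356.99, I)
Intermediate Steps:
b = Rational(-209653, 2) (b = Add(2, Mul(Rational(1, 2), -209657)) = Add(2, Rational(-209657, 2)) = Rational(-209653, 2) ≈ -1.0483e+5)
Pow(Add(Add(-45127, Mul(-1, u)), b), Rational(1, 2)) = Pow(Add(Add(-45127, Mul(-1, -22511)), Rational(-209653, 2)), Rational(1, 2)) = Pow(Add(Add(-45127, 22511), Rational(-209653, 2)), Rational(1, 2)) = Pow(Add(-22616, Rational(-209653, 2)), Rational(1, 2)) = Pow(Rational(-254885, 2), Rational(1, 2)) = Mul(Rational(1, 2), I, Pow(509770, Rational(1, 2)))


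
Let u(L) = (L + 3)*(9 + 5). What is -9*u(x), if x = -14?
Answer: 1386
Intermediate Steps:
u(L) = 42 + 14*L (u(L) = (3 + L)*14 = 42 + 14*L)
-9*u(x) = -9*(42 + 14*(-14)) = -9*(42 - 196) = -9*(-154) = 1386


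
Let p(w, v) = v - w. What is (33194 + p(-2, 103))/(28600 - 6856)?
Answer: 33299/21744 ≈ 1.5314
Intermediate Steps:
(33194 + p(-2, 103))/(28600 - 6856) = (33194 + (103 - 1*(-2)))/(28600 - 6856) = (33194 + (103 + 2))/21744 = (33194 + 105)*(1/21744) = 33299*(1/21744) = 33299/21744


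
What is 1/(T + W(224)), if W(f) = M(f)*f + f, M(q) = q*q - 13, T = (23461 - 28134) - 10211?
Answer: 1/11221852 ≈ 8.9112e-8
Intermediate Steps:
T = -14884 (T = -4673 - 10211 = -14884)
M(q) = -13 + q² (M(q) = q² - 13 = -13 + q²)
W(f) = f + f*(-13 + f²) (W(f) = (-13 + f²)*f + f = f*(-13 + f²) + f = f + f*(-13 + f²))
1/(T + W(224)) = 1/(-14884 + 224*(-12 + 224²)) = 1/(-14884 + 224*(-12 + 50176)) = 1/(-14884 + 224*50164) = 1/(-14884 + 11236736) = 1/11221852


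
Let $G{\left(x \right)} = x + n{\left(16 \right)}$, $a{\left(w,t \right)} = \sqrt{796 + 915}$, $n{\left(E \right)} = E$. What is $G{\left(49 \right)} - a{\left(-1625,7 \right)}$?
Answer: $65 - \sqrt{1711} \approx 23.636$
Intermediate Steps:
$a{\left(w,t \right)} = \sqrt{1711}$
$G{\left(x \right)} = 16 + x$ ($G{\left(x \right)} = x + 16 = 16 + x$)
$G{\left(49 \right)} - a{\left(-1625,7 \right)} = \left(16 + 49\right) - \sqrt{1711} = 65 - \sqrt{1711}$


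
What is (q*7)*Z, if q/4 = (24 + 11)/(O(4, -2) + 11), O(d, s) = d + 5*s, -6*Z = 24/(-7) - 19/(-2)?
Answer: -595/3 ≈ -198.33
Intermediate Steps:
Z = -85/84 (Z = -(24/(-7) - 19/(-2))/6 = -(24*(-1/7) - 19*(-1/2))/6 = -(-24/7 + 19/2)/6 = -1/6*85/14 = -85/84 ≈ -1.0119)
q = 28 (q = 4*((24 + 11)/((4 + 5*(-2)) + 11)) = 4*(35/((4 - 10) + 11)) = 4*(35/(-6 + 11)) = 4*(35/5) = 4*(35*(1/5)) = 4*7 = 28)
(q*7)*Z = (28*7)*(-85/84) = 196*(-85/84) = -595/3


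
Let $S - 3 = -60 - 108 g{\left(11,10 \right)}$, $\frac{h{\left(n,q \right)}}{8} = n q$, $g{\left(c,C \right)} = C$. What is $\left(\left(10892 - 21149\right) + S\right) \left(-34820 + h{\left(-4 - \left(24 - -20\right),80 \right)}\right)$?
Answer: $746762760$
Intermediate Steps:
$h{\left(n,q \right)} = 8 n q$
$S = -1137$ ($S = 3 - 1140 = -1137$)
$\left(\left(10892 - 21149\right) + S\right) \left(-34820 + h{\left(-4 - \left(24 - -20\right),80 \right)}\right) = \left(\left(10892 - 21149\right) - 1137\right) \left(-34820 + 8 \left(-4 - \left(24 - -20\right)\right) 80\right) = \left(\left(10892 - 21149\right) - 1137\right) \left(-34820 + 8 \left(-4 - \left(24 + 20\right)\right) 80\right) = \left(-10257 - 1137\right) \left(-34820 + 8 \left(-4 - 44\right) 80\right) = - 11394 \left(-34820 + 8 \left(-4 - 44\right) 80\right) = - 11394 \left(-34820 + 8 \left(-48\right) 80\right) = - 11394 \left(-34820 - 30720\right) = \left(-11394\right) \left(-65540\right) = 746762760$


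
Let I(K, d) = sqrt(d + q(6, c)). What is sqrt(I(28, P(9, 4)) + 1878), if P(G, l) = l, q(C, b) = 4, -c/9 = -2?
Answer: sqrt(1878 + 2*sqrt(2)) ≈ 43.369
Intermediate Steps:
c = 18 (c = -9*(-2) = 18)
I(K, d) = sqrt(4 + d) (I(K, d) = sqrt(d + 4) = sqrt(4 + d))
sqrt(I(28, P(9, 4)) + 1878) = sqrt(sqrt(4 + 4) + 1878) = sqrt(sqrt(8) + 1878) = sqrt(2*sqrt(2) + 1878) = sqrt(1878 + 2*sqrt(2))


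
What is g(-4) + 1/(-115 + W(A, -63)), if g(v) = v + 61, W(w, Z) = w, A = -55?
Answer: 9689/170 ≈ 56.994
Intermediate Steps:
g(v) = 61 + v
g(-4) + 1/(-115 + W(A, -63)) = (61 - 4) + 1/(-115 - 55) = 57 + 1/(-170) = 57 - 1/170 = 9689/170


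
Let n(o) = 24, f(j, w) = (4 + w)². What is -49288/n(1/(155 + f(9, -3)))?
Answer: -6161/3 ≈ -2053.7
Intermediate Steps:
-49288/n(1/(155 + f(9, -3))) = -49288/24 = -49288*1/24 = -6161/3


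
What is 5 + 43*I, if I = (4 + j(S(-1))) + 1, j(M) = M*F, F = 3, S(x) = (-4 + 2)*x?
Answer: 478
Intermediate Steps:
S(x) = -2*x
j(M) = 3*M (j(M) = M*3 = 3*M)
I = 11 (I = (4 + 3*(-2*(-1))) + 1 = (4 + 3*2) + 1 = (4 + 6) + 1 = 10 + 1 = 11)
5 + 43*I = 5 + 43*11 = 5 + 473 = 478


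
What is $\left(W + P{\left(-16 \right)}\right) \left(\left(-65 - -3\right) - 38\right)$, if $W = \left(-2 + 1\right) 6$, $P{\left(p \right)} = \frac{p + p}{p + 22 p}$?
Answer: $\frac{13600}{23} \approx 591.3$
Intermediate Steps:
$P{\left(p \right)} = \frac{2}{23}$ ($P{\left(p \right)} = \frac{2 p}{23 p} = 2 p \frac{1}{23 p} = \frac{2}{23}$)
$W = -6$ ($W = \left(-1\right) 6 = -6$)
$\left(W + P{\left(-16 \right)}\right) \left(\left(-65 - -3\right) - 38\right) = \left(-6 + \frac{2}{23}\right) \left(\left(-65 - -3\right) - 38\right) = - \frac{136 \left(\left(-65 + 3\right) - 38\right)}{23} = - \frac{136 \left(-62 - 38\right)}{23} = \left(- \frac{136}{23}\right) \left(-100\right) = \frac{13600}{23}$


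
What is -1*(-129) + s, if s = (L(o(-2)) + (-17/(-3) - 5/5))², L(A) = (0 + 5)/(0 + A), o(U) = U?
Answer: 4813/36 ≈ 133.69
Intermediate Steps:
L(A) = 5/A
s = 169/36 (s = (5/(-2) + (-17/(-3) - 5/5))² = (5*(-½) + (-17*(-⅓) - 5*⅕))² = (-5/2 + (17/3 - 1))² = (-5/2 + 14/3)² = (13/6)² = 169/36 ≈ 4.6944)
-1*(-129) + s = -1*(-129) + 169/36 = 129 + 169/36 = 4813/36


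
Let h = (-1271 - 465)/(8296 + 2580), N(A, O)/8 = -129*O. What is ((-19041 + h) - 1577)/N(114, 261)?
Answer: 7007597/91546011 ≈ 0.076547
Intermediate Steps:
N(A, O) = -1032*O (N(A, O) = 8*(-129*O) = -1032*O)
h = -434/2719 (h = -1736/10876 = -1736*1/10876 = -434/2719 ≈ -0.15962)
((-19041 + h) - 1577)/N(114, 261) = ((-19041 - 434/2719) - 1577)/((-1032*261)) = (-51772913/2719 - 1577)/(-269352) = -56060776/2719*(-1/269352) = 7007597/91546011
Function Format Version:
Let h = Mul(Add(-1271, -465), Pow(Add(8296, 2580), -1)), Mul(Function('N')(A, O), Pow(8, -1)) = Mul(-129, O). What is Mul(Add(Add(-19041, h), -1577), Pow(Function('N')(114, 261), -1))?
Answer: Rational(7007597, 91546011) ≈ 0.076547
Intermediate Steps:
Function('N')(A, O) = Mul(-1032, O) (Function('N')(A, O) = Mul(8, Mul(-129, O)) = Mul(-1032, O))
h = Rational(-434, 2719) (h = Mul(-1736, Pow(10876, -1)) = Mul(-1736, Rational(1, 10876)) = Rational(-434, 2719) ≈ -0.15962)
Mul(Add(Add(-19041, h), -1577), Pow(Function('N')(114, 261), -1)) = Mul(Add(Add(-19041, Rational(-434, 2719)), -1577), Pow(Mul(-1032, 261), -1)) = Mul(Add(Rational(-51772913, 2719), -1577), Pow(-269352, -1)) = Mul(Rational(-56060776, 2719), Rational(-1, 269352)) = Rational(7007597, 91546011)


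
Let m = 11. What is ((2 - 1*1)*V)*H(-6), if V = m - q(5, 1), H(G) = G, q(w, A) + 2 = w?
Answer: -48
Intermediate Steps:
q(w, A) = -2 + w
V = 8 (V = 11 - (-2 + 5) = 11 - 1*3 = 11 - 3 = 8)
((2 - 1*1)*V)*H(-6) = ((2 - 1*1)*8)*(-6) = ((2 - 1)*8)*(-6) = (1*8)*(-6) = 8*(-6) = -48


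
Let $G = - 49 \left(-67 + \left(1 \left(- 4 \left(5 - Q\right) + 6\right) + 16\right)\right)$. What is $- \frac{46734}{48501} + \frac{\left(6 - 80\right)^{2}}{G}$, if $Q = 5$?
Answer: $\frac{18060334}{11882745} \approx 1.5199$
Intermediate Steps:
$G = 2205$ ($G = - 49 \left(-67 + \left(1 \left(- 4 \left(5 - 5\right) + 6\right) + 16\right)\right) = - 49 \left(-67 + \left(1 \left(\left(-4\right) 0 + 6\right) + 16\right)\right) = - 49 \left(-67 + \left(1 \left(0 + 6\right) + 16\right)\right) = - 49 \left(-67 + \left(1 \cdot 6 + 16\right)\right) = - 49 \left(-67 + \left(6 + 16\right)\right) = - 49 \left(-67 + 22\right) = \left(-49\right) \left(-45\right) = 2205$)
$- \frac{46734}{48501} + \frac{\left(6 - 80\right)^{2}}{G} = - \frac{46734}{48501} + \frac{\left(6 - 80\right)^{2}}{2205} = \left(-46734\right) \frac{1}{48501} + \left(-74\right)^{2} \cdot \frac{1}{2205} = - \frac{15578}{16167} + 5476 \cdot \frac{1}{2205} = - \frac{15578}{16167} + \frac{5476}{2205} = \frac{18060334}{11882745}$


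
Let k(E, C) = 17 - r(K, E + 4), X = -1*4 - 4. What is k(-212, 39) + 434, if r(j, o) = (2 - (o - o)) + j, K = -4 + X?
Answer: 461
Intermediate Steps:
X = -8 (X = -4 - 4 = -8)
K = -12 (K = -4 - 8 = -12)
r(j, o) = 2 + j (r(j, o) = (2 - 1*0) + j = (2 + 0) + j = 2 + j)
k(E, C) = 27 (k(E, C) = 17 - (2 - 12) = 17 - 1*(-10) = 17 + 10 = 27)
k(-212, 39) + 434 = 27 + 434 = 461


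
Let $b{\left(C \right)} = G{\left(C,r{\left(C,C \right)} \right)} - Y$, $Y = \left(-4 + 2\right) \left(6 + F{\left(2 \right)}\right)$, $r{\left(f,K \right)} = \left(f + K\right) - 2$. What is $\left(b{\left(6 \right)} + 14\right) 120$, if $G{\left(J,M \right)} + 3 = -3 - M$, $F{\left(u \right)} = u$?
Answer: $1680$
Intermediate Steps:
$r{\left(f,K \right)} = -2 + K + f$ ($r{\left(f,K \right)} = \left(K + f\right) - 2 = -2 + K + f$)
$G{\left(J,M \right)} = -6 - M$ ($G{\left(J,M \right)} = -3 - \left(3 + M\right) = -6 - M$)
$Y = -16$ ($Y = \left(-4 + 2\right) \left(6 + 2\right) = \left(-2\right) 8 = -16$)
$b{\left(C \right)} = 12 - 2 C$ ($b{\left(C \right)} = \left(-6 - \left(-2 + C + C\right)\right) - -16 = \left(-6 - \left(-2 + 2 C\right)\right) + 16 = \left(-4 - 2 C\right) + 16 = 12 - 2 C$)
$\left(b{\left(6 \right)} + 14\right) 120 = \left(\left(12 - 12\right) + 14\right) 120 = \left(0 + 14\right) 120 = 14 \cdot 120 = 1680$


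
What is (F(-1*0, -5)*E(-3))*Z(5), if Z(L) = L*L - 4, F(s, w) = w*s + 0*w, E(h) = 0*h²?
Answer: 0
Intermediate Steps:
E(h) = 0
F(s, w) = s*w (F(s, w) = s*w + 0 = s*w)
Z(L) = -4 + L² (Z(L) = L² - 4 = -4 + L²)
(F(-1*0, -5)*E(-3))*Z(5) = ((-1*0*(-5))*0)*(-4 + 5²) = ((0*(-5))*0)*(-4 + 25) = (0*0)*21 = 0*21 = 0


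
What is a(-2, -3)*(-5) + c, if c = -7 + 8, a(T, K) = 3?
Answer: -14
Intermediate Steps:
c = 1
a(-2, -3)*(-5) + c = 3*(-5) + 1 = -15 + 1 = -14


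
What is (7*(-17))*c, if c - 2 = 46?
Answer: -5712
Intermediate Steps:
c = 48 (c = 2 + 46 = 48)
(7*(-17))*c = (7*(-17))*48 = -119*48 = -5712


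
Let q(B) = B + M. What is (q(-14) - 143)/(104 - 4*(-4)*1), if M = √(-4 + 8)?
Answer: -31/24 ≈ -1.2917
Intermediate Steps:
M = 2 (M = √4 = 2)
q(B) = 2 + B (q(B) = B + 2 = 2 + B)
(q(-14) - 143)/(104 - 4*(-4)*1) = ((2 - 14) - 143)/(104 - 4*(-4)*1) = (-12 - 143)/(104 + 16*1) = -155/(104 + 16) = -155/120 = -155*1/120 = -31/24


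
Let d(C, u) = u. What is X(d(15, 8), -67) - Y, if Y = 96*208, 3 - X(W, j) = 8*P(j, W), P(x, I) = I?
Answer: -20029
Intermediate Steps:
X(W, j) = 3 - 8*W
Y = 19968
X(d(15, 8), -67) - Y = (3 - 8*8) - 1*19968 = (3 - 64) - 19968 = -61 - 19968 = -20029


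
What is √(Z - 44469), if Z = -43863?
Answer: 2*I*√22083 ≈ 297.21*I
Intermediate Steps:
√(Z - 44469) = √(-43863 - 44469) = √(-88332) = 2*I*√22083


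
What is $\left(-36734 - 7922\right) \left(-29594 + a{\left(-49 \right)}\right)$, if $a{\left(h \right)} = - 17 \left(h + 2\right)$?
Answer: $1285869520$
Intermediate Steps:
$a{\left(h \right)} = -34 - 17 h$ ($a{\left(h \right)} = - 17 \left(2 + h\right) = -34 - 17 h$)
$\left(-36734 - 7922\right) \left(-29594 + a{\left(-49 \right)}\right) = \left(-36734 - 7922\right) \left(-29594 - -799\right) = - 44656 \left(-29594 + \left(-34 + 833\right)\right) = - 44656 \left(-29594 + 799\right) = \left(-44656\right) \left(-28795\right) = 1285869520$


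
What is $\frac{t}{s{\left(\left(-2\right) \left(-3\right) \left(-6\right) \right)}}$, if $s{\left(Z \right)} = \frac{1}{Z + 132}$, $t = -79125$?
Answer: $-7596000$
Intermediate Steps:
$s{\left(Z \right)} = \frac{1}{132 + Z}$
$\frac{t}{s{\left(\left(-2\right) \left(-3\right) \left(-6\right) \right)}} = - \frac{79125}{\frac{1}{132 + \left(-2\right) \left(-3\right) \left(-6\right)}} = - \frac{79125}{\frac{1}{132 + 6 \left(-6\right)}} = - \frac{79125}{\frac{1}{132 - 36}} = - \frac{79125}{\frac{1}{96}} = - 79125 \frac{1}{\frac{1}{96}} = \left(-79125\right) 96 = -7596000$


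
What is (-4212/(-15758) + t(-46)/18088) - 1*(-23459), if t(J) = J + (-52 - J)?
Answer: 835826331547/35628838 ≈ 23459.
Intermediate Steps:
t(J) = -52
(-4212/(-15758) + t(-46)/18088) - 1*(-23459) = (-4212/(-15758) - 52/18088) - 1*(-23459) = (-4212*(-1/15758) - 52*1/18088) + 23459 = (2106/7879 - 13/4522) + 23459 = 9420905/35628838 + 23459 = 835826331547/35628838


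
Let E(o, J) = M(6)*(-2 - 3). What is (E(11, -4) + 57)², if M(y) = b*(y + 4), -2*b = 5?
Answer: 33124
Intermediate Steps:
b = -5/2 (b = -½*5 = -5/2 ≈ -2.5000)
M(y) = -10 - 5*y/2 (M(y) = -5*(y + 4)/2 = -5*(4 + y)/2 = -10 - 5*y/2)
E(o, J) = 125 (E(o, J) = (-10 - 5/2*6)*(-2 - 3) = (-10 - 15)*(-5) = -25*(-5) = 125)
(E(11, -4) + 57)² = (125 + 57)² = 182² = 33124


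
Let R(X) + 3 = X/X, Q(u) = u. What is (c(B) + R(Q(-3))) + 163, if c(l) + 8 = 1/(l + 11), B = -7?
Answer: 613/4 ≈ 153.25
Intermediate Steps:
R(X) = -2 (R(X) = -3 + X/X = -3 + 1 = -2)
c(l) = -8 + 1/(11 + l) (c(l) = -8 + 1/(l + 11) = -8 + 1/(11 + l))
(c(B) + R(Q(-3))) + 163 = ((-87 - 8*(-7))/(11 - 7) - 2) + 163 = ((-87 + 56)/4 - 2) + 163 = ((1/4)*(-31) - 2) + 163 = (-31/4 - 2) + 163 = -39/4 + 163 = 613/4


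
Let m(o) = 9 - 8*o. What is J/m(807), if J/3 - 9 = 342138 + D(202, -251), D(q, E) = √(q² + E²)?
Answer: -342147/2149 - √103805/2149 ≈ -159.36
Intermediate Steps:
D(q, E) = √(E² + q²)
J = 1026441 + 3*√103805 (J = 27 + 3*(342138 + √((-251)² + 202²)) = 27 + 3*(342138 + √(63001 + 40804)) = 27 + 3*(342138 + √103805) = 27 + (1026414 + 3*√103805) = 1026441 + 3*√103805 ≈ 1.0274e+6)
J/m(807) = (1026441 + 3*√103805)/(9 - 8*807) = (1026441 + 3*√103805)/(9 - 6456) = (1026441 + 3*√103805)/(-6447) = (1026441 + 3*√103805)*(-1/6447) = -342147/2149 - √103805/2149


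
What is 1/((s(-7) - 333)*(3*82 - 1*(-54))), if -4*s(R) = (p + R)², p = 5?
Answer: -1/100200 ≈ -9.9800e-6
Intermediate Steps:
s(R) = -(5 + R)²/4
1/((s(-7) - 333)*(3*82 - 1*(-54))) = 1/((-(5 - 7)²/4 - 333)*(3*82 - 1*(-54))) = 1/((-¼*(-2)² - 333)*(246 + 54)) = 1/((-¼*4 - 333)*300) = 1/((-1 - 333)*300) = 1/(-334*300) = 1/(-100200) = -1/100200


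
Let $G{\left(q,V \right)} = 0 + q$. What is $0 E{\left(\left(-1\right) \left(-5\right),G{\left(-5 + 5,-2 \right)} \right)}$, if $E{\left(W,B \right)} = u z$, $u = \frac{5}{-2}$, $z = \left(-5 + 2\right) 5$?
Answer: $0$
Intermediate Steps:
$z = -15$ ($z = \left(-3\right) 5 = -15$)
$u = - \frac{5}{2}$ ($u = 5 \left(- \frac{1}{2}\right) = - \frac{5}{2} \approx -2.5$)
$G{\left(q,V \right)} = q$
$E{\left(W,B \right)} = \frac{75}{2}$ ($E{\left(W,B \right)} = \left(- \frac{5}{2}\right) \left(-15\right) = \frac{75}{2}$)
$0 E{\left(\left(-1\right) \left(-5\right),G{\left(-5 + 5,-2 \right)} \right)} = 0 \cdot \frac{75}{2} = 0$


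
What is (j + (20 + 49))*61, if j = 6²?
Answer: 6405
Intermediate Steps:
j = 36
(j + (20 + 49))*61 = (36 + (20 + 49))*61 = (36 + 69)*61 = 105*61 = 6405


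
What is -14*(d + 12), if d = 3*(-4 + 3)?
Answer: -126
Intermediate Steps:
d = -3 (d = 3*(-1) = -3)
-14*(d + 12) = -14*(-3 + 12) = -14*9 = -126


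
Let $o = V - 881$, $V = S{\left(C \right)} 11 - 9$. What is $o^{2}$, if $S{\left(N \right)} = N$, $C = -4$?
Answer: $872356$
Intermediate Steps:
$V = -53$ ($V = \left(-4\right) 11 - 9 = -44 - 9 = -53$)
$o = -934$ ($o = -53 - 881 = -934$)
$o^{2} = \left(-934\right)^{2} = 872356$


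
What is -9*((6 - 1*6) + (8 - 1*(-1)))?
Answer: -81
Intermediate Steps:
-9*((6 - 1*6) + (8 - 1*(-1))) = -9*((6 - 6) + (8 + 1)) = -9*(0 + 9) = -9*9 = -81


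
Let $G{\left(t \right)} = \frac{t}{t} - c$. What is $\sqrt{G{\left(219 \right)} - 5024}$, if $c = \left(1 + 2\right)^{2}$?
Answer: $2 i \sqrt{1258} \approx 70.937 i$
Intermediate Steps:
$c = 9$ ($c = 3^{2} = 9$)
$G{\left(t \right)} = -8$ ($G{\left(t \right)} = \frac{t}{t} - 9 = 1 - 9 = -8$)
$\sqrt{G{\left(219 \right)} - 5024} = \sqrt{-8 - 5024} = \sqrt{-5032} = 2 i \sqrt{1258}$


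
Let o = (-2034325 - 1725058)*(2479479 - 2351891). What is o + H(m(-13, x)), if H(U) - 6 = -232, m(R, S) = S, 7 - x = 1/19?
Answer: -479652158430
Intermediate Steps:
x = 132/19 (x = 7 - 1/19 = 132/19 ≈ 6.9474)
H(U) = -226 (H(U) = 6 - 232 = -226)
o = -479652158204 (o = -3759383*127588 = -479652158204)
o + H(m(-13, x)) = -479652158204 - 226 = -479652158430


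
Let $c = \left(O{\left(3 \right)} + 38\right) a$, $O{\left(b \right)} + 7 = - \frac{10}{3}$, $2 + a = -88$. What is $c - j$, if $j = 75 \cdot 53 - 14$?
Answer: $-6451$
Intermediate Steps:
$a = -90$ ($a = -2 - 88 = -90$)
$O{\left(b \right)} = - \frac{31}{3}$ ($O{\left(b \right)} = -7 - \frac{10}{3} = - \frac{31}{3}$)
$j = 3961$ ($j = 3975 - 14 = 3961$)
$c = -2490$ ($c = \left(- \frac{31}{3} + 38\right) \left(-90\right) = \frac{83}{3} \left(-90\right) = -2490$)
$c - j = -2490 - 3961 = -6451$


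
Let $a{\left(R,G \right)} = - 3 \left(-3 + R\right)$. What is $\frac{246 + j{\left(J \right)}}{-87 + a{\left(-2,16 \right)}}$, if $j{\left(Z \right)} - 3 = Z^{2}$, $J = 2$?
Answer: $- \frac{253}{72} \approx -3.5139$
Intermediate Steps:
$a{\left(R,G \right)} = 9 - 3 R$
$j{\left(Z \right)} = 3 + Z^{2}$
$\frac{246 + j{\left(J \right)}}{-87 + a{\left(-2,16 \right)}} = \frac{246 + \left(3 + 2^{2}\right)}{-87 + \left(9 - -6\right)} = \frac{246 + \left(3 + 4\right)}{-87 + \left(9 + 6\right)} = \frac{246 + 7}{-87 + 15} = \frac{253}{-72} = 253 \left(- \frac{1}{72}\right) = - \frac{253}{72}$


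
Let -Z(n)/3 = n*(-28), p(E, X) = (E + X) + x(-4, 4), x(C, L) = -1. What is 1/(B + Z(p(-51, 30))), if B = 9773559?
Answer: 1/9771711 ≈ 1.0234e-7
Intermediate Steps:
p(E, X) = -1 + E + X (p(E, X) = (E + X) - 1 = -1 + E + X)
Z(n) = 84*n (Z(n) = -3*n*(-28) = -(-84)*n = 84*n)
1/(B + Z(p(-51, 30))) = 1/(9773559 + 84*(-1 - 51 + 30)) = 1/(9773559 + 84*(-22)) = 1/(9773559 - 1848) = 1/9771711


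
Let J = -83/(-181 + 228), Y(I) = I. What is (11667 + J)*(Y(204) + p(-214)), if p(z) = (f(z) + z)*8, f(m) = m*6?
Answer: -6458573480/47 ≈ -1.3742e+8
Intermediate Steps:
f(m) = 6*m
J = -83/47 ≈ -1.7660
p(z) = 56*z (p(z) = (6*z + z)*8 = (7*z)*8 = 56*z)
(11667 + J)*(Y(204) + p(-214)) = (11667 - 83/47)*(204 + 56*(-214)) = 548266*(204 - 11984)/47 = (548266/47)*(-11780) = -6458573480/47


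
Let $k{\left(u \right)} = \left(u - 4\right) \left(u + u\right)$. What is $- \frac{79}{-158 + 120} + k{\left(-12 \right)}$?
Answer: $\frac{14671}{38} \approx 386.08$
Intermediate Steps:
$k{\left(u \right)} = 2 u \left(-4 + u\right)$ ($k{\left(u \right)} = \left(-4 + u\right) 2 u = 2 u \left(-4 + u\right)$)
$- \frac{79}{-158 + 120} + k{\left(-12 \right)} = - \frac{79}{-158 + 120} + 2 \left(-12\right) \left(-4 - 12\right) = - \frac{79}{-38} + 2 \left(-12\right) \left(-16\right) = \left(-79\right) \left(- \frac{1}{38}\right) + 384 = \frac{79}{38} + 384 = \frac{14671}{38}$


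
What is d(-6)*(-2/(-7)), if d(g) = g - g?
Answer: 0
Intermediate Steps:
d(g) = 0
d(-6)*(-2/(-7)) = 0*(-2/(-7)) = 0*(-2*(-1/7)) = 0*(2/7) = 0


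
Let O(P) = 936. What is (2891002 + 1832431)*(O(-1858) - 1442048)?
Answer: -6806995977496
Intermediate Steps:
(2891002 + 1832431)*(O(-1858) - 1442048) = (2891002 + 1832431)*(936 - 1442048) = 4723433*(-1441112) = -6806995977496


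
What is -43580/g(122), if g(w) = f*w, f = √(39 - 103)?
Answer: 10895*I/244 ≈ 44.652*I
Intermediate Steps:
f = 8*I (f = √(-64) = 8*I ≈ 8.0*I)
g(w) = 8*I*w (g(w) = (8*I)*w = 8*I*w)
-43580/g(122) = -43580*(-I/976) = -(-10895)*I/244 = 10895*I/244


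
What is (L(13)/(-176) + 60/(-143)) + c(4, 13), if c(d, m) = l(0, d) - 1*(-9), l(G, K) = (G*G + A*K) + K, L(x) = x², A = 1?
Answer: 3249/208 ≈ 15.620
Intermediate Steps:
l(G, K) = G² + 2*K (l(G, K) = (G*G + 1*K) + K = (G² + K) + K = (K + G²) + K = G² + 2*K)
c(d, m) = 9 + 2*d (c(d, m) = (0² + 2*d) - 1*(-9) = (0 + 2*d) + 9 = 2*d + 9 = 9 + 2*d)
(L(13)/(-176) + 60/(-143)) + c(4, 13) = (13²/(-176) + 60/(-143)) + (9 + 2*4) = (169*(-1/176) + 60*(-1/143)) + (9 + 8) = (-169/176 - 60/143) + 17 = -287/208 + 17 = 3249/208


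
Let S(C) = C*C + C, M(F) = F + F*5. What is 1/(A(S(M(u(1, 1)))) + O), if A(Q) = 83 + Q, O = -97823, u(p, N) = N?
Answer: -1/97698 ≈ -1.0236e-5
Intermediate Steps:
M(F) = 6*F (M(F) = F + 5*F = 6*F)
S(C) = C + C² (S(C) = C² + C = C + C²)
1/(A(S(M(u(1, 1)))) + O) = 1/((83 + (6*1)*(1 + 6*1)) - 97823) = 1/((83 + 6*(1 + 6)) - 97823) = 1/((83 + 6*7) - 97823) = 1/((83 + 42) - 97823) = 1/(125 - 97823) = 1/(-97698) = -1/97698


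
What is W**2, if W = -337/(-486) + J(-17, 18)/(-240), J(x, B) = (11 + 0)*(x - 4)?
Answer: 1036260481/377913600 ≈ 2.7421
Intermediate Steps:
J(x, B) = -44 + 11*x (J(x, B) = 11*(-4 + x) = -44 + 11*x)
W = 32191/19440 (W = -337/(-486) + (-44 + 11*(-17))/(-240) = -337*(-1/486) + (-44 - 187)*(-1/240) = 337/486 - 231*(-1/240) = 337/486 + 77/80 = 32191/19440 ≈ 1.6559)
W**2 = (32191/19440)**2 = 1036260481/377913600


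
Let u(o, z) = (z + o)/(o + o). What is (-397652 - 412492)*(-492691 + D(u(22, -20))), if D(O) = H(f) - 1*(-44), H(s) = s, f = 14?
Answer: 399103669152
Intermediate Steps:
u(o, z) = (o + z)/(2*o) (u(o, z) = (o + z)/((2*o)) = (o + z)*(1/(2*o)) = (o + z)/(2*o))
D(O) = 58 (D(O) = 14 - 1*(-44) = 14 + 44 = 58)
(-397652 - 412492)*(-492691 + D(u(22, -20))) = (-397652 - 412492)*(-492691 + 58) = -810144*(-492633) = 399103669152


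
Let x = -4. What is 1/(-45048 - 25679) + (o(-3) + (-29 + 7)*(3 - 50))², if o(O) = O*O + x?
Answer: 76351281766/70727 ≈ 1.0795e+6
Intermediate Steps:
o(O) = -4 + O² (o(O) = O*O - 4 = O² - 4 = -4 + O²)
1/(-45048 - 25679) + (o(-3) + (-29 + 7)*(3 - 50))² = 1/(-45048 - 25679) + ((-4 + (-3)²) + (-29 + 7)*(3 - 50))² = 1/(-70727) + ((-4 + 9) - 22*(-47))² = -1/70727 + (5 + 1034)² = -1/70727 + 1039² = -1/70727 + 1079521 = 76351281766/70727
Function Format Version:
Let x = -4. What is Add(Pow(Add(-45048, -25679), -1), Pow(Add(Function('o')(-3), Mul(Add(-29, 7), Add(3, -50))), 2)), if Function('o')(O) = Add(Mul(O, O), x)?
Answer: Rational(76351281766, 70727) ≈ 1.0795e+6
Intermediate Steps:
Function('o')(O) = Add(-4, Pow(O, 2)) (Function('o')(O) = Add(Mul(O, O), -4) = Add(Pow(O, 2), -4) = Add(-4, Pow(O, 2)))
Add(Pow(Add(-45048, -25679), -1), Pow(Add(Function('o')(-3), Mul(Add(-29, 7), Add(3, -50))), 2)) = Add(Pow(Add(-45048, -25679), -1), Pow(Add(Add(-4, Pow(-3, 2)), Mul(Add(-29, 7), Add(3, -50))), 2)) = Add(Pow(-70727, -1), Pow(Add(Add(-4, 9), Mul(-22, -47)), 2)) = Add(Rational(-1, 70727), Pow(Add(5, 1034), 2)) = Add(Rational(-1, 70727), Pow(1039, 2)) = Add(Rational(-1, 70727), 1079521) = Rational(76351281766, 70727)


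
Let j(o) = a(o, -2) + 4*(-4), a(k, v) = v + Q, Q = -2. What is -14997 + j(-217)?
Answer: -15017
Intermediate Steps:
a(k, v) = -2 + v (a(k, v) = v - 2 = -2 + v)
j(o) = -20 (j(o) = (-2 - 2) + 4*(-4) = -4 - 16 = -20)
-14997 + j(-217) = -14997 - 20 = -15017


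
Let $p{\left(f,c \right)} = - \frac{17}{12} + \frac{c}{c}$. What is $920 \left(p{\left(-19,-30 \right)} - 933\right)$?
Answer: $- \frac{2576230}{3} \approx -8.5874 \cdot 10^{5}$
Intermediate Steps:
$p{\left(f,c \right)} = - \frac{5}{12}$ ($p{\left(f,c \right)} = \left(-17\right) \frac{1}{12} + 1 = - \frac{17}{12} + 1 = - \frac{5}{12}$)
$920 \left(p{\left(-19,-30 \right)} - 933\right) = 920 \left(- \frac{5}{12} - 933\right) = 920 \left(- \frac{11201}{12}\right) = - \frac{2576230}{3}$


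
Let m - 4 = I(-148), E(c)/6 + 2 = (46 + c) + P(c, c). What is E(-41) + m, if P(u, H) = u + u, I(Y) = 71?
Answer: -399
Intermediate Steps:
P(u, H) = 2*u
E(c) = 264 + 18*c (E(c) = -12 + 6*((46 + c) + 2*c) = -12 + 6*(46 + 3*c) = -12 + (276 + 18*c) = 264 + 18*c)
m = 75 (m = 4 + 71 = 75)
E(-41) + m = (264 + 18*(-41)) + 75 = (264 - 738) + 75 = -474 + 75 = -399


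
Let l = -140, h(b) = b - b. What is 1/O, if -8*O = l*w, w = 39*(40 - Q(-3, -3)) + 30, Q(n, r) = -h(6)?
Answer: 1/27825 ≈ 3.5939e-5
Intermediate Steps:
h(b) = 0
Q(n, r) = 0 (Q(n, r) = -1*0 = 0)
w = 1590 (w = 39*(40 - 1*0) + 30 = 39*(40 + 0) + 30 = 39*40 + 30 = 1560 + 30 = 1590)
O = 27825 (O = -(-35)*1590/2 = -⅛*(-222600) = 27825)
1/O = 1/27825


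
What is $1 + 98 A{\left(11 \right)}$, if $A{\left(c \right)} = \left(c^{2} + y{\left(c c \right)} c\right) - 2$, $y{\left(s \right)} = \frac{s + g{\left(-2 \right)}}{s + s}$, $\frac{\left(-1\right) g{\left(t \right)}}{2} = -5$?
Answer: $\frac{134712}{11} \approx 12247.0$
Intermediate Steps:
$g{\left(t \right)} = 10$ ($g{\left(t \right)} = \left(-2\right) \left(-5\right) = 10$)
$y{\left(s \right)} = \frac{10 + s}{2 s}$ ($y{\left(s \right)} = \frac{s + 10}{s + s} = \frac{10 + s}{2 s}$)
$A{\left(c \right)} = -2 + c^{2} + \frac{10 + c^{2}}{2 c}$ ($A{\left(c \right)} = \left(c^{2} + \frac{10 + c c}{2 c c} c\right) - 2 = \left(c^{2} + \frac{10 + c^{2}}{2 c^{2}} c\right) - 2 = \left(c^{2} + \frac{10 + c^{2}}{2 c}\right) - 2 = -2 + c^{2} + \frac{10 + c^{2}}{2 c}$)
$1 + 98 A{\left(11 \right)} = 1 + 98 \left(-2 + 11^{2} + \frac{1}{2} \cdot 11 + \frac{5}{11}\right) = 1 + 98 \left(-2 + 121 + \frac{11}{2} + 5 \cdot \frac{1}{11}\right) = 1 + 98 \left(-2 + 121 + \frac{11}{2} + \frac{5}{11}\right) = 1 + 98 \cdot \frac{2749}{22} = 1 + \frac{134701}{11} = \frac{134712}{11}$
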